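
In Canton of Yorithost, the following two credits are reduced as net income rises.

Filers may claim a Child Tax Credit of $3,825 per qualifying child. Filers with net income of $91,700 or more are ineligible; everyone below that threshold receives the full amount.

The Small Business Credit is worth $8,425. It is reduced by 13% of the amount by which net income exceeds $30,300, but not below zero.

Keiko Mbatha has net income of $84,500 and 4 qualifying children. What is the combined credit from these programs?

Child Tax Credit: base = 4 × $3,825 = $15,300. $84,500 is below the $91,700 cutoff, so the full $15,300 applies.
Small Business Credit: 13% of the $54,200 excess over $30,300 is $7,046; credit = $8,425 − $7,046 = $1,379.
Total: $15,300 + $1,379 = $16,679.

$16,679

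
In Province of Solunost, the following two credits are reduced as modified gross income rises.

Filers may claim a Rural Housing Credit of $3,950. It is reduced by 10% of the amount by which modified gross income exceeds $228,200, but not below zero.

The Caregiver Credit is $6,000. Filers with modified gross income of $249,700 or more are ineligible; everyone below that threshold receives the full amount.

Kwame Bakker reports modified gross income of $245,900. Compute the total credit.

Rural Housing Credit: 10% of the $17,700 excess over $228,200 is $1,770; credit = $3,950 − $1,770 = $2,180.
Caregiver Credit: $245,900 is below the $249,700 cutoff, so the full $6,000 applies.
Total: $2,180 + $6,000 = $8,180.

$8,180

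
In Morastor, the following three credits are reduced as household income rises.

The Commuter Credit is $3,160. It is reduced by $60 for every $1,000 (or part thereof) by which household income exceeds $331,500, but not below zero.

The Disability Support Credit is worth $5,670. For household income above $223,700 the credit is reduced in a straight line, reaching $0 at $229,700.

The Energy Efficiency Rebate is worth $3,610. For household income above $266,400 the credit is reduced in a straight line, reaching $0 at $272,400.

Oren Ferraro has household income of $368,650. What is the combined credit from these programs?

Commuter Credit: income exceeds $331,500 by $37,150, which is 38 full-or-partial $1,000 increments; reduction = 38 × $60 = $2,280, leaving $880.
Disability Support Credit: $368,650 is at or above $229,700, so the credit is $0.
Energy Efficiency Rebate: $368,650 is at or above $272,400, so the credit is $0.
Total: $880 + $0 + $0 = $880.

$880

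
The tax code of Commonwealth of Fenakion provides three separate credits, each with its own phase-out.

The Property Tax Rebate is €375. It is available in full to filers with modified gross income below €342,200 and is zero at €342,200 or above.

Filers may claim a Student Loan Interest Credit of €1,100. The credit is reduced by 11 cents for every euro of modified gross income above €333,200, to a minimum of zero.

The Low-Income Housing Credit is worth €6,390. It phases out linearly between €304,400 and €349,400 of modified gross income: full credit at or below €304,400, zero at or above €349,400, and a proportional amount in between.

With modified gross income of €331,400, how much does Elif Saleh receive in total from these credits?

€4,031

Property Tax Rebate: €331,400 is below the €342,200 cutoff, so the full €375 applies.
Student Loan Interest Credit: €331,400 is at or below the €333,200 threshold, so the full €1,100 applies.
Low-Income Housing Credit: €331,400 is €27,000 into a €45,000 phase-out range, leaving 18,000/45,000 of the credit: €6,390 × 18,000/45,000 = €2,556.
Total: €375 + €1,100 + €2,556 = €4,031.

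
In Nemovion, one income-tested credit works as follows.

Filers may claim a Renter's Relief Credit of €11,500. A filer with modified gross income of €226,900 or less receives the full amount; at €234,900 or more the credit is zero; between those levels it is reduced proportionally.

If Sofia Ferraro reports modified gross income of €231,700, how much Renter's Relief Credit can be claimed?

€4,600

Renter's Relief Credit: €231,700 is €4,800 into a €8,000 phase-out range, leaving 3,200/8,000 of the credit: €11,500 × 3,200/8,000 = €4,600.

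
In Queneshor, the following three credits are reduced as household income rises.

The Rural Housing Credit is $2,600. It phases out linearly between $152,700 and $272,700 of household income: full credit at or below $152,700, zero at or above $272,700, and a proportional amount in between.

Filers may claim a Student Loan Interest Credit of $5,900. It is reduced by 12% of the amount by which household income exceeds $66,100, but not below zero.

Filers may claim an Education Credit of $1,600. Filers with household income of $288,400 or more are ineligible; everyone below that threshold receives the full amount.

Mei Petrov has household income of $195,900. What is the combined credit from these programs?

$3,264

Rural Housing Credit: $195,900 is $43,200 into a $120,000 phase-out range, leaving 76,800/120,000 of the credit: $2,600 × 76,800/120,000 = $1,664.
Student Loan Interest Credit: 12% of the $129,800 excess over $66,100 is $15,576 ≥ base, so the credit is $0.
Education Credit: $195,900 is below the $288,400 cutoff, so the full $1,600 applies.
Total: $1,664 + $0 + $1,600 = $3,264.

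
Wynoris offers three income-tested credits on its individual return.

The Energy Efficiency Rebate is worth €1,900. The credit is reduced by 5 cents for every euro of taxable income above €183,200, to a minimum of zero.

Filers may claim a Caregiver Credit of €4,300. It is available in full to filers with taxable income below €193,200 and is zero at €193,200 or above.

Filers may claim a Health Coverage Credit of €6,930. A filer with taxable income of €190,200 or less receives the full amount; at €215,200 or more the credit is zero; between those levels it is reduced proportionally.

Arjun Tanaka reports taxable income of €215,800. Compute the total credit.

€270

Energy Efficiency Rebate: 5% of the €32,600 excess over €183,200 is €1,630; credit = €1,900 − €1,630 = €270.
Caregiver Credit: €215,800 meets or exceeds the €193,200 cutoff, so the credit is €0.
Health Coverage Credit: €215,800 is at or above €215,200, so the credit is €0.
Total: €270 + €0 + €0 = €270.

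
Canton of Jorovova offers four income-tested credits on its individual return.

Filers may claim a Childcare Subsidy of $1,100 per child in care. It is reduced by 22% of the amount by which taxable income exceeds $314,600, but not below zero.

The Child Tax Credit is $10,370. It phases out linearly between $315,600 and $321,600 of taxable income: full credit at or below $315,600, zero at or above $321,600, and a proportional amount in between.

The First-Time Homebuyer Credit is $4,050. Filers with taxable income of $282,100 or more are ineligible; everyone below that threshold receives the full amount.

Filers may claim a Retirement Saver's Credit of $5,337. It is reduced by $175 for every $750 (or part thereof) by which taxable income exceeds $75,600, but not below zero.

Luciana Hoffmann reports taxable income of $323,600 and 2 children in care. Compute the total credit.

$220

Childcare Subsidy: base = 2 × $1,100 = $2,200. 22% of the $9,000 excess over $314,600 is $1,980; credit = $2,200 − $1,980 = $220.
Child Tax Credit: $323,600 is at or above $321,600, so the credit is $0.
First-Time Homebuyer Credit: $323,600 meets or exceeds the $282,100 cutoff, so the credit is $0.
Retirement Saver's Credit: income exceeds $75,600 by $248,000 → 331 increments × $175 = $57,925 ≥ base, so the credit is $0.
Total: $220 + $0 + $0 + $0 = $220.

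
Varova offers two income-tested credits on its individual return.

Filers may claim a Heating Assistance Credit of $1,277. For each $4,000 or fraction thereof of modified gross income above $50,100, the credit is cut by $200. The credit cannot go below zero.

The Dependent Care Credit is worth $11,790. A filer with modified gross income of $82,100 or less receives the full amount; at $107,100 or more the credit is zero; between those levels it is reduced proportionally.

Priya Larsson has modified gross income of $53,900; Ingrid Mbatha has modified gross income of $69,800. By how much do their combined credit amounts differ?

$800

Priya ($53,900): Heating Assistance Credit: income exceeds $50,100 by $3,800, which is 1 full-or-partial $4,000 increment; reduction = 1 × $200 = $200, leaving $1,077. Dependent Care Credit: $53,900 is at or below the $82,100 threshold, so the full $11,790 applies. total $1,077 + $11,790 = $12,867
Ingrid ($69,800): Heating Assistance Credit: income exceeds $50,100 by $19,700, which is 5 full-or-partial $4,000 increments; reduction = 5 × $200 = $1,000, leaving $277. Dependent Care Credit: $69,800 is at or below the $82,100 threshold, so the full $11,790 applies. total $277 + $11,790 = $12,067
Difference: |$12,867 − $12,067| = $800.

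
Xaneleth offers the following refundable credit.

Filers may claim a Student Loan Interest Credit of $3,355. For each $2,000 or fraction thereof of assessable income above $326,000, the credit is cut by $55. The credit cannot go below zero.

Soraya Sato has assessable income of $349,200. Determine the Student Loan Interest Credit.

Student Loan Interest Credit: income exceeds $326,000 by $23,200, which is 12 full-or-partial $2,000 increments; reduction = 12 × $55 = $660, leaving $2,695.

$2,695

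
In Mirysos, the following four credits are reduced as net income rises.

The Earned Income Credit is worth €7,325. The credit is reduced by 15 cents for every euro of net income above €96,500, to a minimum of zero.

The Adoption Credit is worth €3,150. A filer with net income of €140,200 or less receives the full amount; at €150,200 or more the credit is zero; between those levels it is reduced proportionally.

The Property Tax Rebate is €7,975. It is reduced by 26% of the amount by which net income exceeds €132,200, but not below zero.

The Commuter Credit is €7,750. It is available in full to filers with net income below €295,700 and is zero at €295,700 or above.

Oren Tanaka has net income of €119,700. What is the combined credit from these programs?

Earned Income Credit: 15% of the €23,200 excess over €96,500 is €3,480; credit = €7,325 − €3,480 = €3,845.
Adoption Credit: €119,700 is at or below the €140,200 threshold, so the full €3,150 applies.
Property Tax Rebate: €119,700 is at or below the €132,200 threshold, so the full €7,975 applies.
Commuter Credit: €119,700 is below the €295,700 cutoff, so the full €7,750 applies.
Total: €3,845 + €3,150 + €7,975 + €7,750 = €22,720.

€22,720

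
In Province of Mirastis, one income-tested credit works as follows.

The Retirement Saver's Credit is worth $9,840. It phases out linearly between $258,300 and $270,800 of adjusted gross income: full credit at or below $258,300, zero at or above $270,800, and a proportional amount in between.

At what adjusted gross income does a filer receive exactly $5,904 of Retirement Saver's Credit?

$5,904 is 5,904/9,840 of the full $9,840, so 3,936/9,840 of the $12,500 range has been used: income = $258,300 + $12,500 × 3,936/9,840 = $263,300.

$263,300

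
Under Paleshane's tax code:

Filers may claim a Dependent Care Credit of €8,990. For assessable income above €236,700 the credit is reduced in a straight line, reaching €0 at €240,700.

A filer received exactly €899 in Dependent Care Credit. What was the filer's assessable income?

€240,300

€899 is 899/8,990 of the full €8,990, so 8,091/8,990 of the €4,000 range has been used: income = €236,700 + €4,000 × 8,091/8,990 = €240,300.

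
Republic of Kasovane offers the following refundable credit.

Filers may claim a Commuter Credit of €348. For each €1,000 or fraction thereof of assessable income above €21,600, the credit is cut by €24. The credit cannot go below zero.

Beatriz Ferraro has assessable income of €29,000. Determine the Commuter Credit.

€156

Commuter Credit: income exceeds €21,600 by €7,400, which is 8 full-or-partial €1,000 increments; reduction = 8 × €24 = €192, leaving €156.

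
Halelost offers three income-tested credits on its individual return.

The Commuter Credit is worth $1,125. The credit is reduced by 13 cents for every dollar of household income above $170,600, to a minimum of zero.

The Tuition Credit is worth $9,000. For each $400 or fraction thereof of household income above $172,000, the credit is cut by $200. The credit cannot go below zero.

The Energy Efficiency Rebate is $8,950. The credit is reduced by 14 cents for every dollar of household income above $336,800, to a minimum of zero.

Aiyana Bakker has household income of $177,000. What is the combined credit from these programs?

$15,643

Commuter Credit: 13% of the $6,400 excess over $170,600 is $832; credit = $1,125 − $832 = $293.
Tuition Credit: income exceeds $172,000 by $5,000, which is 13 full-or-partial $400 increments; reduction = 13 × $200 = $2,600, leaving $6,400.
Energy Efficiency Rebate: $177,000 is at or below the $336,800 threshold, so the full $8,950 applies.
Total: $293 + $6,400 + $8,950 = $15,643.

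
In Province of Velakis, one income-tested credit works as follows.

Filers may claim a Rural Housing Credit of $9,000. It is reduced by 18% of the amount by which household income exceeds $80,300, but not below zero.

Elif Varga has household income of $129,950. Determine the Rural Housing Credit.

Rural Housing Credit: 18% of the $49,650 excess over $80,300 is $8,937; credit = $9,000 − $8,937 = $63.

$63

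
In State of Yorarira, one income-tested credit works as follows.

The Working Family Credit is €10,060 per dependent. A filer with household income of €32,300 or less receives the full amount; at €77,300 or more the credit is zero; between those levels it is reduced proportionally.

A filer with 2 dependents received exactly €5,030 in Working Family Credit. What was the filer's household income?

€66,050

Full credit = 2 × €10,060 = €20,120.
€5,030 is 5,030/20,120 of the full €20,120, so 15,090/20,120 of the €45,000 range has been used: income = €32,300 + €45,000 × 15,090/20,120 = €66,050.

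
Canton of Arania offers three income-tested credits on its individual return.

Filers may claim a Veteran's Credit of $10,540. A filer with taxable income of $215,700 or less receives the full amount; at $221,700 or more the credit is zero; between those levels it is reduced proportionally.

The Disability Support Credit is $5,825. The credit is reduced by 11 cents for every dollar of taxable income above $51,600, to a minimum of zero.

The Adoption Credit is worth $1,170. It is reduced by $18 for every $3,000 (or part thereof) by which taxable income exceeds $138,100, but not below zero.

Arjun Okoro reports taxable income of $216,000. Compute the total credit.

Veteran's Credit: $216,000 is $300 into a $6,000 phase-out range, leaving 5,700/6,000 of the credit: $10,540 × 5,700/6,000 = $10,013.
Disability Support Credit: 11% of the $164,400 excess over $51,600 is $18,084 ≥ base, so the credit is $0.
Adoption Credit: income exceeds $138,100 by $77,900, which is 26 full-or-partial $3,000 increments; reduction = 26 × $18 = $468, leaving $702.
Total: $10,013 + $0 + $702 = $10,715.

$10,715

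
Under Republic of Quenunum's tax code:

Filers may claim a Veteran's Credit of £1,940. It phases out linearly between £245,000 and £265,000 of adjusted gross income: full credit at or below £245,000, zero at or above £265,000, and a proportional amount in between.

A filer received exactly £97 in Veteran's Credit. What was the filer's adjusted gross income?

£264,000

£97 is 97/1,940 of the full £1,940, so 1,843/1,940 of the £20,000 range has been used: income = £245,000 + £20,000 × 1,843/1,940 = £264,000.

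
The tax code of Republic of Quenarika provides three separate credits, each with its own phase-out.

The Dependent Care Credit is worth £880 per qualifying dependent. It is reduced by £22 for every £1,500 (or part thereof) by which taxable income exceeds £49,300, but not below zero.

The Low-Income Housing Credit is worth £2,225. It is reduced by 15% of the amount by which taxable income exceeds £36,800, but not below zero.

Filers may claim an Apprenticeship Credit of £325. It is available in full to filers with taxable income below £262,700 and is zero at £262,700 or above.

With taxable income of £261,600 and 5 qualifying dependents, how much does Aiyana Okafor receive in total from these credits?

£1,601

Dependent Care Credit: base = 5 × £880 = £4,400. income exceeds £49,300 by £212,300, which is 142 full-or-partial £1,500 increments; reduction = 142 × £22 = £3,124, leaving £1,276.
Low-Income Housing Credit: 15% of the £224,800 excess over £36,800 is £33,720 ≥ base, so the credit is £0.
Apprenticeship Credit: £261,600 is below the £262,700 cutoff, so the full £325 applies.
Total: £1,276 + £0 + £325 = £1,601.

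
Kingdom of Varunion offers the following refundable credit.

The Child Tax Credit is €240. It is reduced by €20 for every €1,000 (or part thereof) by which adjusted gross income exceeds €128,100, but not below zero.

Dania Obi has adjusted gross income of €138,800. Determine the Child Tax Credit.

Child Tax Credit: income exceeds €128,100 by €10,700, which is 11 full-or-partial €1,000 increments; reduction = 11 × €20 = €220, leaving €20.

€20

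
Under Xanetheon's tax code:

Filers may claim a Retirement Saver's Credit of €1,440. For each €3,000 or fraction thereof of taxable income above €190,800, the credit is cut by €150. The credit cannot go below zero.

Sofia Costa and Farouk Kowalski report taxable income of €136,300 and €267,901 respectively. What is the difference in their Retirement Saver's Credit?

€1,440

Sofia (€136,300): Retirement Saver's Credit: €136,300 is at or below the €190,800 threshold, so the full €1,440 applies.
Farouk (€267,901): Retirement Saver's Credit: income exceeds €190,800 by €77,101 → 26 increments × €150 = €3,900 ≥ base, so the credit is €0.
Difference: |€1,440 − €0| = €1,440.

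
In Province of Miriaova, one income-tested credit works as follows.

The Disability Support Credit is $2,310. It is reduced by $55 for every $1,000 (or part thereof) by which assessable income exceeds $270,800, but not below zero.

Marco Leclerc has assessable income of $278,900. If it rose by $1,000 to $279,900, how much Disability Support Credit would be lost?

$55

At $278,900 — income exceeds $270,800 by $8,100, which is 9 full-or-partial $1,000 increments; reduction = 9 × $55 = $495, leaving $1,815.
At $279,900 — income exceeds $270,800 by $9,100, which is 10 full-or-partial $1,000 increments; reduction = 10 × $55 = $550, leaving $1,760.
Lost: $1,815 − $1,760 = $55.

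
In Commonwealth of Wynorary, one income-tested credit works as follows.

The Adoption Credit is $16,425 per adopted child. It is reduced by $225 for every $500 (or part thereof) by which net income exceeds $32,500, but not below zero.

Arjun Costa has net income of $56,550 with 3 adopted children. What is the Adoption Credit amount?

$38,250

Adoption Credit: base = 3 × $16,425 = $49,275. income exceeds $32,500 by $24,050, which is 49 full-or-partial $500 increments; reduction = 49 × $225 = $11,025, leaving $38,250.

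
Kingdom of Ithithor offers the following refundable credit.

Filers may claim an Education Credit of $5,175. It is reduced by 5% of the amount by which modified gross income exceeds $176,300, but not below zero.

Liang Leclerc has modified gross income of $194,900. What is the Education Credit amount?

Education Credit: 5% of the $18,600 excess over $176,300 is $930; credit = $5,175 − $930 = $4,245.

$4,245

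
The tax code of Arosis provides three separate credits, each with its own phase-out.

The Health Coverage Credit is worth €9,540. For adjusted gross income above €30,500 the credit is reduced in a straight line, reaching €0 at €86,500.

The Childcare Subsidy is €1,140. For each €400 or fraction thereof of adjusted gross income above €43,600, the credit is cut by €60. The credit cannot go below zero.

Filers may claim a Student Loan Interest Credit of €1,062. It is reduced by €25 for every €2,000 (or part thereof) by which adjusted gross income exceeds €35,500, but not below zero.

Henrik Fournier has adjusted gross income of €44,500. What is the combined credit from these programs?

Health Coverage Credit: €44,500 is €14,000 into a €56,000 phase-out range, leaving 42,000/56,000 of the credit: €9,540 × 42,000/56,000 = €7,155.
Childcare Subsidy: income exceeds €43,600 by €900, which is 3 full-or-partial €400 increments; reduction = 3 × €60 = €180, leaving €960.
Student Loan Interest Credit: income exceeds €35,500 by €9,000, which is 5 full-or-partial €2,000 increments; reduction = 5 × €25 = €125, leaving €937.
Total: €7,155 + €960 + €937 = €9,052.

€9,052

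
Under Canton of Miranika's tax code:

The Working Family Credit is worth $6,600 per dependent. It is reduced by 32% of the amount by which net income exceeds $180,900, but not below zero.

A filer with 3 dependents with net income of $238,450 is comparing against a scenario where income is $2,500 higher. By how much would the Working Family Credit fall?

$800

At $238,450 — base = 3 × $6,600 = $19,800. 32% of the $57,550 excess over $180,900 is $18,416; credit = $19,800 − $18,416 = $1,384.
At $240,950 — base = 3 × $6,600 = $19,800. 32% of the $60,050 excess over $180,900 is $19,216; credit = $19,800 − $19,216 = $584.
Lost: $1,384 − $584 = $800.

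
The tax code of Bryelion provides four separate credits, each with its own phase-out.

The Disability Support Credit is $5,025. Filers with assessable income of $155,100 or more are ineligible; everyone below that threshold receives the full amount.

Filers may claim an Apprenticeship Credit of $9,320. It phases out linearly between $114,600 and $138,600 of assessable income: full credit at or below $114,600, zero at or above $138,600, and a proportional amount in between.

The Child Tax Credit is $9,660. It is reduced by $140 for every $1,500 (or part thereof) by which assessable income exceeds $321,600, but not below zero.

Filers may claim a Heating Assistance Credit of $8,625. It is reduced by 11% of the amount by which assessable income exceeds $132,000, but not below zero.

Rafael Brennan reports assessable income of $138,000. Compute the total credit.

$22,883

Disability Support Credit: $138,000 is below the $155,100 cutoff, so the full $5,025 applies.
Apprenticeship Credit: $138,000 is $23,400 into a $24,000 phase-out range, leaving 600/24,000 of the credit: $9,320 × 600/24,000 = $233.
Child Tax Credit: $138,000 is at or below the $321,600 threshold, so the full $9,660 applies.
Heating Assistance Credit: 11% of the $6,000 excess over $132,000 is $660; credit = $8,625 − $660 = $7,965.
Total: $5,025 + $233 + $9,660 + $7,965 = $22,883.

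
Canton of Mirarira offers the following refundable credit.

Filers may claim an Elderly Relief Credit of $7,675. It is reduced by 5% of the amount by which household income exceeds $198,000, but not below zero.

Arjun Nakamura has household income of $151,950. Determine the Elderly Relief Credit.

Elderly Relief Credit: $151,950 is at or below the $198,000 threshold, so the full $7,675 applies.

$7,675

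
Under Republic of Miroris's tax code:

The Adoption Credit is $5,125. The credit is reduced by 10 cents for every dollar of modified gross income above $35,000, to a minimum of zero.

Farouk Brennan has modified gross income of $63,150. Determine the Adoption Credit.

Adoption Credit: 10% of the $28,150 excess over $35,000 is $2,815; credit = $5,125 − $2,815 = $2,310.

$2,310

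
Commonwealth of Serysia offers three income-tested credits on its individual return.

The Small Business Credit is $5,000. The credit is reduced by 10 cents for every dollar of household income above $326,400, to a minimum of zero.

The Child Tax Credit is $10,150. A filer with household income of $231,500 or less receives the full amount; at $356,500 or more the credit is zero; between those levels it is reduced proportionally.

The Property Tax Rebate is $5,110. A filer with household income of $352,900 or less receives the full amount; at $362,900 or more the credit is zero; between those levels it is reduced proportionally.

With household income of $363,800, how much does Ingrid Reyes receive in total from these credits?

Small Business Credit: 10% of the $37,400 excess over $326,400 is $3,740; credit = $5,000 − $3,740 = $1,260.
Child Tax Credit: $363,800 is at or above $356,500, so the credit is $0.
Property Tax Rebate: $363,800 is at or above $362,900, so the credit is $0.
Total: $1,260 + $0 + $0 = $1,260.

$1,260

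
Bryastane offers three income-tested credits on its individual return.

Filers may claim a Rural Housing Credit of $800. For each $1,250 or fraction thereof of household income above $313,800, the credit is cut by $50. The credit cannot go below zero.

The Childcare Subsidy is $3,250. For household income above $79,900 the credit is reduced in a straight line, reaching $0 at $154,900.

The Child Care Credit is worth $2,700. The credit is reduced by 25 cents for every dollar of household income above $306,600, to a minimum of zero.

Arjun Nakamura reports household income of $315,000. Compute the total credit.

$1,350

Rural Housing Credit: income exceeds $313,800 by $1,200, which is 1 full-or-partial $1,250 increment; reduction = 1 × $50 = $50, leaving $750.
Childcare Subsidy: $315,000 is at or above $154,900, so the credit is $0.
Child Care Credit: 25% of the $8,400 excess over $306,600 is $2,100; credit = $2,700 − $2,100 = $600.
Total: $750 + $0 + $600 = $1,350.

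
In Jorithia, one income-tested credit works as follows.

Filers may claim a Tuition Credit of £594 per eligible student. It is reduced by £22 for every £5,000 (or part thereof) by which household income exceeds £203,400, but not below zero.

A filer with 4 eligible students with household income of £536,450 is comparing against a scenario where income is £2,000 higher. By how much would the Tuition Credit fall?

At £536,450 — base = 4 × £594 = £2,376. income exceeds £203,400 by £333,050, which is 67 full-or-partial £5,000 increments; reduction = 67 × £22 = £1,474, leaving £902.
At £538,450 — base = 4 × £594 = £2,376. income exceeds £203,400 by £335,050, which is 68 full-or-partial £5,000 increments; reduction = 68 × £22 = £1,496, leaving £880.
Lost: £902 − £880 = £22.

£22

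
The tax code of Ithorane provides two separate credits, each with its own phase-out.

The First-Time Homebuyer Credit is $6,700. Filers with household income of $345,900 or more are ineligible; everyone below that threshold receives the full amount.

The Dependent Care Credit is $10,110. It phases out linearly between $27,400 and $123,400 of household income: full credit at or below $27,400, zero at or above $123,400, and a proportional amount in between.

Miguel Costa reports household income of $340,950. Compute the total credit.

First-Time Homebuyer Credit: $340,950 is below the $345,900 cutoff, so the full $6,700 applies.
Dependent Care Credit: $340,950 is at or above $123,400, so the credit is $0.
Total: $6,700 + $0 = $6,700.

$6,700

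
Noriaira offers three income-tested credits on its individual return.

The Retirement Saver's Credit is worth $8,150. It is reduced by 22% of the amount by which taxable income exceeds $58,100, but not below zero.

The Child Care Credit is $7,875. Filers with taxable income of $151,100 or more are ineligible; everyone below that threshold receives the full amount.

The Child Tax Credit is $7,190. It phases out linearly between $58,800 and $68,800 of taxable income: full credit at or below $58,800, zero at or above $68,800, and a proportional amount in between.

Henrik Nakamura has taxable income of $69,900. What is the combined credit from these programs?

$13,429

Retirement Saver's Credit: 22% of the $11,800 excess over $58,100 is $2,596; credit = $8,150 − $2,596 = $5,554.
Child Care Credit: $69,900 is below the $151,100 cutoff, so the full $7,875 applies.
Child Tax Credit: $69,900 is at or above $68,800, so the credit is $0.
Total: $5,554 + $7,875 + $0 = $13,429.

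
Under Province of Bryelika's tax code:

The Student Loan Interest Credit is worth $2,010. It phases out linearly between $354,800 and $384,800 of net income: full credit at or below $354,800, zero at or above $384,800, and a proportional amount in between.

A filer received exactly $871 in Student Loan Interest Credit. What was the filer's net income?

$871 is 871/2,010 of the full $2,010, so 1,139/2,010 of the $30,000 range has been used: income = $354,800 + $30,000 × 1,139/2,010 = $371,800.

$371,800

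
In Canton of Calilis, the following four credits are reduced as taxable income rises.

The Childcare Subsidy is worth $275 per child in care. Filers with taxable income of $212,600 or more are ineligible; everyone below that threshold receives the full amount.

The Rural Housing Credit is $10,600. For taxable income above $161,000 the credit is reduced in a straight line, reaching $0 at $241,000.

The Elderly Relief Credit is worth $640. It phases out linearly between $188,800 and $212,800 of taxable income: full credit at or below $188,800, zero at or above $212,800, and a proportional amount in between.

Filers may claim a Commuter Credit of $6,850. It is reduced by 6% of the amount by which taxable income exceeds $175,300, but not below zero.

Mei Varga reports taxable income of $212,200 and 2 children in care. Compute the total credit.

$9,018

Childcare Subsidy: base = 2 × $275 = $550. $212,200 is below the $212,600 cutoff, so the full $550 applies.
Rural Housing Credit: $212,200 is $51,200 into a $80,000 phase-out range, leaving 28,800/80,000 of the credit: $10,600 × 28,800/80,000 = $3,816.
Elderly Relief Credit: $212,200 is $23,400 into a $24,000 phase-out range, leaving 600/24,000 of the credit: $640 × 600/24,000 = $16.
Commuter Credit: 6% of the $36,900 excess over $175,300 is $2,214; credit = $6,850 − $2,214 = $4,636.
Total: $550 + $3,816 + $16 + $4,636 = $9,018.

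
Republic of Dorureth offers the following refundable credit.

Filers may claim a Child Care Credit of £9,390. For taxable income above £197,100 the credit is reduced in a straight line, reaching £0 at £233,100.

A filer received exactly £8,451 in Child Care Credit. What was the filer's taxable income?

£8,451 is 8,451/9,390 of the full £9,390, so 939/9,390 of the £36,000 range has been used: income = £197,100 + £36,000 × 939/9,390 = £200,700.

£200,700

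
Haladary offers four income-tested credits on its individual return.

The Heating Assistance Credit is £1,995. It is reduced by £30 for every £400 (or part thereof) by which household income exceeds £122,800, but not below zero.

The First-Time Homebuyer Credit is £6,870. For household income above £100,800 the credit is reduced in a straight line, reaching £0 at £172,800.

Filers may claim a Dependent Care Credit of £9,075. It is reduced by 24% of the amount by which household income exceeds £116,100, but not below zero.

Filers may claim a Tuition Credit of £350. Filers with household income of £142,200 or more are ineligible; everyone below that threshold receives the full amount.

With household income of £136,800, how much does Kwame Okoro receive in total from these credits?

Heating Assistance Credit: income exceeds £122,800 by £14,000, which is 35 full-or-partial £400 increments; reduction = 35 × £30 = £1,050, leaving £945.
First-Time Homebuyer Credit: £136,800 is £36,000 into a £72,000 phase-out range, leaving 36,000/72,000 of the credit: £6,870 × 36,000/72,000 = £3,435.
Dependent Care Credit: 24% of the £20,700 excess over £116,100 is £4,968; credit = £9,075 − £4,968 = £4,107.
Tuition Credit: £136,800 is below the £142,200 cutoff, so the full £350 applies.
Total: £945 + £3,435 + £4,107 + £350 = £8,837.

£8,837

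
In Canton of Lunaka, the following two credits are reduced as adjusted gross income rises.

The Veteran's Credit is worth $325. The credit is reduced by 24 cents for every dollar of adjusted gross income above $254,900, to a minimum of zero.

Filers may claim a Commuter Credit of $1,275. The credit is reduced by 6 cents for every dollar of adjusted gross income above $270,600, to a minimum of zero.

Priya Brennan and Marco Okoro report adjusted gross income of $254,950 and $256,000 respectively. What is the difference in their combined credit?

Priya ($254,950): Veteran's Credit: 24% of the $50 excess over $254,900 is $12; credit = $325 − $12 = $313. Commuter Credit: $254,950 is at or below the $270,600 threshold, so the full $1,275 applies. total $313 + $1,275 = $1,588
Marco ($256,000): Veteran's Credit: 24% of the $1,100 excess over $254,900 is $264; credit = $325 − $264 = $61. Commuter Credit: $256,000 is at or below the $270,600 threshold, so the full $1,275 applies. total $61 + $1,275 = $1,336
Difference: |$1,588 − $1,336| = $252.

$252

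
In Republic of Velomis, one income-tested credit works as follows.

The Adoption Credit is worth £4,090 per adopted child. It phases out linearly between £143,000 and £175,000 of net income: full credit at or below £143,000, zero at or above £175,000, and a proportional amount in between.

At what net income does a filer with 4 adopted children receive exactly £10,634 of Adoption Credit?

£154,200

Full credit = 4 × £4,090 = £16,360.
£10,634 is 10,634/16,360 of the full £16,360, so 5,726/16,360 of the £32,000 range has been used: income = £143,000 + £32,000 × 5,726/16,360 = £154,200.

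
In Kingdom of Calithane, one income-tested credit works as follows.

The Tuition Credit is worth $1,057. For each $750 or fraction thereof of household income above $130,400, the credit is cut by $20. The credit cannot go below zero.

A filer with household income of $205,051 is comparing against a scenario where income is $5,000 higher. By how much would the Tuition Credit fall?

At $205,051 — income exceeds $130,400 by $74,651 → 100 increments × $20 = $2,000 ≥ base, so the credit is $0.
At $210,051 — income exceeds $130,400 by $79,651 → 107 increments × $20 = $2,140 ≥ base, so the credit is $0.
Lost: $0 − $0 = $0.

$0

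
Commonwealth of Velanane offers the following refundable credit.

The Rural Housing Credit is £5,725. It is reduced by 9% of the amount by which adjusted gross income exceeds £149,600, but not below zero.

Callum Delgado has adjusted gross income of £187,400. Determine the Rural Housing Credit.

Rural Housing Credit: 9% of the £37,800 excess over £149,600 is £3,402; credit = £5,725 − £3,402 = £2,323.

£2,323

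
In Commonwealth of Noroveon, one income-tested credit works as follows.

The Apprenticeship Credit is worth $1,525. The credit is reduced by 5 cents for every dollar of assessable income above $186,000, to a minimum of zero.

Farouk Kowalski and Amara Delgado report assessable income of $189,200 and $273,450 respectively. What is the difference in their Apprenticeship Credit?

Farouk ($189,200): Apprenticeship Credit: 5% of the $3,200 excess over $186,000 is $160; credit = $1,525 − $160 = $1,365.
Amara ($273,450): Apprenticeship Credit: 5% of the $87,450 excess over $186,000 is $4,372.50 ≥ base, so the credit is $0.
Difference: |$1,365 − $0| = $1,365.

$1,365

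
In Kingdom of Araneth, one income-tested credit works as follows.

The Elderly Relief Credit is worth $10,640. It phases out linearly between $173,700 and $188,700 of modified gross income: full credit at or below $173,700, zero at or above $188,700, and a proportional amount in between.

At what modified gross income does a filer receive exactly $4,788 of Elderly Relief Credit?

$4,788 is 4,788/10,640 of the full $10,640, so 5,852/10,640 of the $15,000 range has been used: income = $173,700 + $15,000 × 5,852/10,640 = $181,950.

$181,950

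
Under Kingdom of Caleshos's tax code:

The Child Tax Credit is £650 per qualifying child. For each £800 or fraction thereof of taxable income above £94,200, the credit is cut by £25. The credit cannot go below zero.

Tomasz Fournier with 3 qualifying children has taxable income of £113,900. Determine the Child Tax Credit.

£1,325

Child Tax Credit: base = 3 × £650 = £1,950. income exceeds £94,200 by £19,700, which is 25 full-or-partial £800 increments; reduction = 25 × £25 = £625, leaving £1,325.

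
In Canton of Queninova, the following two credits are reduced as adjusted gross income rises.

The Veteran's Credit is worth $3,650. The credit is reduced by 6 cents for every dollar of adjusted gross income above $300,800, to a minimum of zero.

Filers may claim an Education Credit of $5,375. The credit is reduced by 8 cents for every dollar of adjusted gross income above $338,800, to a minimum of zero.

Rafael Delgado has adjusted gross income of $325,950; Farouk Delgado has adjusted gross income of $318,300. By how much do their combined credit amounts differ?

$459

Rafael ($325,950): Veteran's Credit: 6% of the $25,150 excess over $300,800 is $1,509; credit = $3,650 − $1,509 = $2,141. Education Credit: $325,950 is at or below the $338,800 threshold, so the full $5,375 applies. total $2,141 + $5,375 = $7,516
Farouk ($318,300): Veteran's Credit: 6% of the $17,500 excess over $300,800 is $1,050; credit = $3,650 − $1,050 = $2,600. Education Credit: $318,300 is at or below the $338,800 threshold, so the full $5,375 applies. total $2,600 + $5,375 = $7,975
Difference: |$7,516 − $7,975| = $459.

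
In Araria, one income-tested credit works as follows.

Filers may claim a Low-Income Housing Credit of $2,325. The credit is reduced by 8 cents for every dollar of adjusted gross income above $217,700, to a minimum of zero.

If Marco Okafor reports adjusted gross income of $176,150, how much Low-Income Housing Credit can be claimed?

Low-Income Housing Credit: $176,150 is at or below the $217,700 threshold, so the full $2,325 applies.

$2,325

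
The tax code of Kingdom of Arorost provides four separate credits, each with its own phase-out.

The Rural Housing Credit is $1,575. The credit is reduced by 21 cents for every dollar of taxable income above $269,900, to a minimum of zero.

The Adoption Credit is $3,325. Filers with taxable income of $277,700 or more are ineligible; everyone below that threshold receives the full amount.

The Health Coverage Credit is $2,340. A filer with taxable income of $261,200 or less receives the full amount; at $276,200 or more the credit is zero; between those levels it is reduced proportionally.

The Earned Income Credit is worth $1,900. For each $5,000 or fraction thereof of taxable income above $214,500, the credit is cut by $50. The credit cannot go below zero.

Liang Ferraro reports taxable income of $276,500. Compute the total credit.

Rural Housing Credit: 21% of the $6,600 excess over $269,900 is $1,386; credit = $1,575 − $1,386 = $189.
Adoption Credit: $276,500 is below the $277,700 cutoff, so the full $3,325 applies.
Health Coverage Credit: $276,500 is at or above $276,200, so the credit is $0.
Earned Income Credit: income exceeds $214,500 by $62,000, which is 13 full-or-partial $5,000 increments; reduction = 13 × $50 = $650, leaving $1,250.
Total: $189 + $3,325 + $0 + $1,250 = $4,764.

$4,764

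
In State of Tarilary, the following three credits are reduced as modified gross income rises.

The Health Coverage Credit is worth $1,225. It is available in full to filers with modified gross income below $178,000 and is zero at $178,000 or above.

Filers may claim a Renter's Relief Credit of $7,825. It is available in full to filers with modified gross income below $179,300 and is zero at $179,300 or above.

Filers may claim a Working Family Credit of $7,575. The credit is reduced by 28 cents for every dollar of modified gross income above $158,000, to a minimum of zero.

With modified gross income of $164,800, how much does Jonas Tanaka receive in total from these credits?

$14,721

Health Coverage Credit: $164,800 is below the $178,000 cutoff, so the full $1,225 applies.
Renter's Relief Credit: $164,800 is below the $179,300 cutoff, so the full $7,825 applies.
Working Family Credit: 28% of the $6,800 excess over $158,000 is $1,904; credit = $7,575 − $1,904 = $5,671.
Total: $1,225 + $7,825 + $5,671 = $14,721.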